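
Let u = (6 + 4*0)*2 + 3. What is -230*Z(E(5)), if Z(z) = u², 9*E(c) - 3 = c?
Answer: -51750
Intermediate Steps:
E(c) = ⅓ + c/9
u = 15 (u = (6 + 0)*2 + 3 = 6*2 + 3 = 12 + 3 = 15)
Z(z) = 225 (Z(z) = 15² = 225)
-230*Z(E(5)) = -230*225 = -51750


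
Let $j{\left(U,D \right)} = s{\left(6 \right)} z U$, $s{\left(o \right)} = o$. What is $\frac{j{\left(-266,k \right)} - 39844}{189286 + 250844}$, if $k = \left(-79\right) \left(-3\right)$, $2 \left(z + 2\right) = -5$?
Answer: $- \frac{16331}{220065} \approx -0.07421$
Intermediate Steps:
$z = - \frac{9}{2}$ ($z = -2 + \frac{1}{2} \left(-5\right) = -2 - \frac{5}{2} = - \frac{9}{2} \approx -4.5$)
$k = 237$
$j{\left(U,D \right)} = - 27 U$ ($j{\left(U,D \right)} = 6 \left(- \frac{9}{2}\right) U = - 27 U$)
$\frac{j{\left(-266,k \right)} - 39844}{189286 + 250844} = \frac{\left(-27\right) \left(-266\right) - 39844}{189286 + 250844} = \frac{7182 - 39844}{440130} = \left(-32662\right) \frac{1}{440130} = - \frac{16331}{220065}$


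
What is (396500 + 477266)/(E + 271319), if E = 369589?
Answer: 436883/320454 ≈ 1.3633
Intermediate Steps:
(396500 + 477266)/(E + 271319) = (396500 + 477266)/(369589 + 271319) = 873766/640908 = 873766*(1/640908) = 436883/320454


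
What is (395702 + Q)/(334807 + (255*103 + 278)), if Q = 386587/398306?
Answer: 157610867399/143927873100 ≈ 1.0951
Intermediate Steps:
Q = 386587/398306 (Q = 386587*(1/398306) = 386587/398306 ≈ 0.97058)
(395702 + Q)/(334807 + (255*103 + 278)) = (395702 + 386587/398306)/(334807 + (255*103 + 278)) = 157610867399/(398306*(334807 + (26265 + 278))) = 157610867399/(398306*(334807 + 26543)) = (157610867399/398306)/361350 = (157610867399/398306)*(1/361350) = 157610867399/143927873100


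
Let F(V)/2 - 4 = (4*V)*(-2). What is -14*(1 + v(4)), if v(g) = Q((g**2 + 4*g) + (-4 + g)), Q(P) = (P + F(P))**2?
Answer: -3118990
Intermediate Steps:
F(V) = 8 - 16*V (F(V) = 8 + 2*((4*V)*(-2)) = 8 + 2*(-8*V) = 8 - 16*V)
Q(P) = (8 - 15*P)**2 (Q(P) = (P + (8 - 16*P))**2 = (8 - 15*P)**2)
v(g) = (-68 + 15*g**2 + 75*g)**2 (v(g) = (-8 + 15*((g**2 + 4*g) + (-4 + g)))**2 = (-8 + 15*(-4 + g**2 + 5*g))**2 = (-8 + (-60 + 15*g**2 + 75*g))**2 = (-68 + 15*g**2 + 75*g)**2)
-14*(1 + v(4)) = -14*(1 + (68 - 75*4 - 15*4**2)**2) = -14*(1 + (68 - 300 - 15*16)**2) = -14*(1 + (68 - 300 - 240)**2) = -14*(1 + (-472)**2) = -14*(1 + 222784) = -14*222785 = -3118990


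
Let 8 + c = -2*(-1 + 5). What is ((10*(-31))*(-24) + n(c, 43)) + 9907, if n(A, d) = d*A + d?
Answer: 16702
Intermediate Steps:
c = -16 (c = -8 - 2*(-1 + 5) = -8 - 2*4 = -8 - 8 = -16)
n(A, d) = d + A*d (n(A, d) = A*d + d = d + A*d)
((10*(-31))*(-24) + n(c, 43)) + 9907 = ((10*(-31))*(-24) + 43*(1 - 16)) + 9907 = (-310*(-24) + 43*(-15)) + 9907 = (7440 - 645) + 9907 = 6795 + 9907 = 16702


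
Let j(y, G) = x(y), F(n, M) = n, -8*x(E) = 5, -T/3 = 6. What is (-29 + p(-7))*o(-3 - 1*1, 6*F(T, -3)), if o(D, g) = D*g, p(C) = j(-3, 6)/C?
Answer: -87426/7 ≈ -12489.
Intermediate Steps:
T = -18 (T = -3*6 = -18)
x(E) = -5/8 (x(E) = -⅛*5 = -5/8)
j(y, G) = -5/8
p(C) = -5/(8*C)
(-29 + p(-7))*o(-3 - 1*1, 6*F(T, -3)) = (-29 - 5/8/(-7))*((-3 - 1*1)*(6*(-18))) = (-29 - 5/8*(-⅐))*((-3 - 1)*(-108)) = (-29 + 5/56)*(-4*(-108)) = -1619/56*432 = -87426/7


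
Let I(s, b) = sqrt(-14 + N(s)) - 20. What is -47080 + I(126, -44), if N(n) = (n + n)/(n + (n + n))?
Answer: -47100 + 2*I*sqrt(30)/3 ≈ -47100.0 + 3.6515*I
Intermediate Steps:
N(n) = 2/3 (N(n) = (2*n)/(n + 2*n) = (2*n)/((3*n)) = (2*n)*(1/(3*n)) = 2/3)
I(s, b) = -20 + 2*I*sqrt(30)/3 (I(s, b) = sqrt(-14 + 2/3) - 20 = sqrt(-40/3) - 20 = 2*I*sqrt(30)/3 - 20 = -20 + 2*I*sqrt(30)/3)
-47080 + I(126, -44) = -47080 + (-20 + 2*I*sqrt(30)/3) = -47100 + 2*I*sqrt(30)/3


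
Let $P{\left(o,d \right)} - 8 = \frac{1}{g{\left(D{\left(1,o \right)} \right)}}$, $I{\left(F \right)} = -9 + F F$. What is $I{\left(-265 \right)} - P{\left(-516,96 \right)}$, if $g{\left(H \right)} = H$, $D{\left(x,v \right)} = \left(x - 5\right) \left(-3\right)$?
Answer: $\frac{842495}{12} \approx 70208.0$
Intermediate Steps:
$D{\left(x,v \right)} = 15 - 3 x$ ($D{\left(x,v \right)} = \left(-5 + x\right) \left(-3\right) = 15 - 3 x$)
$I{\left(F \right)} = -9 + F^{2}$
$P{\left(o,d \right)} = \frac{97}{12}$ ($P{\left(o,d \right)} = 8 + \frac{1}{15 - 3} = 8 + \frac{1}{12} = \frac{97}{12}$)
$I{\left(-265 \right)} - P{\left(-516,96 \right)} = \left(-9 + \left(-265\right)^{2}\right) - \frac{97}{12} = \left(-9 + 70225\right) - \frac{97}{12} = 70216 - \frac{97}{12} = \frac{842495}{12}$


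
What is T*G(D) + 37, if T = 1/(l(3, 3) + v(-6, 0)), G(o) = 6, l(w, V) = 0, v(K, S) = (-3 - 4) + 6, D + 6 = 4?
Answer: 31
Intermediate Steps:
D = -2 (D = -6 + 4 = -2)
v(K, S) = -1 (v(K, S) = -7 + 6 = -1)
T = -1 (T = 1/(0 - 1) = 1/(-1) = -1)
T*G(D) + 37 = -1*6 + 37 = -6 + 37 = 31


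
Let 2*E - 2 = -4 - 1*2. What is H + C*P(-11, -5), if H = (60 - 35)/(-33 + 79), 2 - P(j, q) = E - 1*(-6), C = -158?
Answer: 14561/46 ≈ 316.54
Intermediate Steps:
E = -2 (E = 1 + (-4 - 1*2)/2 = 1 + (-4 - 2)/2 = 1 + (1/2)*(-6) = 1 - 3 = -2)
P(j, q) = -2 (P(j, q) = 2 - (-2 - 1*(-6)) = 2 - (-2 + 6) = 2 - 1*4 = 2 - 4 = -2)
H = 25/46 ≈ 0.54348
H + C*P(-11, -5) = 25/46 - 158*(-2) = 25/46 + 316 = 14561/46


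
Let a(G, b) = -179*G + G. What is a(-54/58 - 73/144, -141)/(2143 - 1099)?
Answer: 534445/2179872 ≈ 0.24517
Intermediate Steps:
a(G, b) = -178*G
a(-54/58 - 73/144, -141)/(2143 - 1099) = (-178*(-54/58 - 73/144))/(2143 - 1099) = -178*(-54*1/58 - 73*1/144)/1044 = -178*(-27/29 - 73/144)*(1/1044) = -178*(-6005/4176)*(1/1044) = (534445/2088)*(1/1044) = 534445/2179872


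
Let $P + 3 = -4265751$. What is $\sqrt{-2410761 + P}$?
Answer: $3 i \sqrt{741835} \approx 2583.9 i$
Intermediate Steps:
$P = -4265754$ ($P = -3 - 4265751 = -4265754$)
$\sqrt{-2410761 + P} = \sqrt{-2410761 - 4265754} = \sqrt{-6676515} = 3 i \sqrt{741835}$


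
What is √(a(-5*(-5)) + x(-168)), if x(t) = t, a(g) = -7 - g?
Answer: 10*I*√2 ≈ 14.142*I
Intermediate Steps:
√(a(-5*(-5)) + x(-168)) = √((-7 - (-5)*(-5)) - 168) = √((-7 - 1*25) - 168) = √((-7 - 25) - 168) = √(-32 - 168) = √(-200) = 10*I*√2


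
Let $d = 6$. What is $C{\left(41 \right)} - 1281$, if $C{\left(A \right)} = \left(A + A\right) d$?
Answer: $-789$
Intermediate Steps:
$C{\left(A \right)} = 12 A$ ($C{\left(A \right)} = \left(A + A\right) 6 = 2 A 6 = 12 A$)
$C{\left(41 \right)} - 1281 = 12 \cdot 41 - 1281 = 492 - 1281 = -789$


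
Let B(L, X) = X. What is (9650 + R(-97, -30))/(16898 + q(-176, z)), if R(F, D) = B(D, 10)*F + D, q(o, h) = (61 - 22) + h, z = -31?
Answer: 4325/8453 ≈ 0.51165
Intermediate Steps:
q(o, h) = 39 + h
R(F, D) = D + 10*F (R(F, D) = 10*F + D = D + 10*F)
(9650 + R(-97, -30))/(16898 + q(-176, z)) = (9650 + (-30 + 10*(-97)))/(16898 + (39 - 31)) = (9650 + (-30 - 970))/(16898 + 8) = (9650 - 1000)/16906 = 8650*(1/16906) = 4325/8453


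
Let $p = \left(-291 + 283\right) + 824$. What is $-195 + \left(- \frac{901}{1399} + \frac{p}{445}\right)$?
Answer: $- \frac{120657586}{622555} \approx -193.81$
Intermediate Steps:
$p = 816$ ($p = -8 + 824 = 816$)
$-195 + \left(- \frac{901}{1399} + \frac{p}{445}\right) = -195 + \left(- \frac{901}{1399} + \frac{816}{445}\right) = -195 + \frac{740639}{622555} = - \frac{120657586}{622555}$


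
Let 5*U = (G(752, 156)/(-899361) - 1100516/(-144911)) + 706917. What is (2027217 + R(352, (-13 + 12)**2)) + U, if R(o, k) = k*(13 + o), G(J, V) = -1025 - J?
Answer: 282675606437289688/130327301871 ≈ 2.1690e+6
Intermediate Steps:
U = 18426315055083766/130327301871 (U = (((-1025 - 1*752)/(-899361) - 1100516/(-144911)) + 706917)/5 = (((-1025 - 752)*(-1/899361) - 1100516*(-1/144911)) + 706917)/5 = ((-1777*(-1/899361) + 1100516/144911) + 706917)/5 = ((1777/899361 + 1100516/144911) + 706917)/5 = (990018677123/130327301871 + 706917)/5 = (1/5)*(92131575275418830/130327301871) = 18426315055083766/130327301871 ≈ 1.4139e+5)
(2027217 + R(352, (-13 + 12)**2)) + U = (2027217 + (-13 + 12)**2*(13 + 352)) + 18426315055083766/130327301871 = (2027217 + (-1)**2*365) + 18426315055083766/130327301871 = (2027217 + 1*365) + 18426315055083766/130327301871 = (2027217 + 365) + 18426315055083766/130327301871 = 2027582 + 18426315055083766/130327301871 = 282675606437289688/130327301871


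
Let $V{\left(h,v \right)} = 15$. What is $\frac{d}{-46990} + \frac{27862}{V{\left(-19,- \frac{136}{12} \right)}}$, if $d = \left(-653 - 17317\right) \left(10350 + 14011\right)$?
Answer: $\frac{787574293}{70485} \approx 11174.0$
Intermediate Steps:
$d = -437767170$ ($d = \left(-17970\right) 24361 = -437767170$)
$\frac{d}{-46990} + \frac{27862}{V{\left(-19,- \frac{136}{12} \right)}} = - \frac{437767170}{-46990} + \frac{27862}{15} = \left(-437767170\right) \left(- \frac{1}{46990}\right) + 27862 \cdot \frac{1}{15} = \frac{43776717}{4699} + \frac{27862}{15} = \frac{787574293}{70485}$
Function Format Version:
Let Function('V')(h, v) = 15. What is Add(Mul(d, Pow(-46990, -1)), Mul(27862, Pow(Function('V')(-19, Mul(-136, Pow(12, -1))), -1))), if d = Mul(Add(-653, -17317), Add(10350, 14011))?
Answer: Rational(787574293, 70485) ≈ 11174.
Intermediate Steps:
d = -437767170 (d = Mul(-17970, 24361) = -437767170)
Add(Mul(d, Pow(-46990, -1)), Mul(27862, Pow(Function('V')(-19, Mul(-136, Pow(12, -1))), -1))) = Add(Mul(-437767170, Pow(-46990, -1)), Mul(27862, Pow(15, -1))) = Add(Mul(-437767170, Rational(-1, 46990)), Mul(27862, Rational(1, 15))) = Add(Rational(43776717, 4699), Rational(27862, 15)) = Rational(787574293, 70485)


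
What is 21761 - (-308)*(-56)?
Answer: 4513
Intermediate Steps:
21761 - (-308)*(-56) = 21761 - 1*17248 = 21761 - 17248 = 4513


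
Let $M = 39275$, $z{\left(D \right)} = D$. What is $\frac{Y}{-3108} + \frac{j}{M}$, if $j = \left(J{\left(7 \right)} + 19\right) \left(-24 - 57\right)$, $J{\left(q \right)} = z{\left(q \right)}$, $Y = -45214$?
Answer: $\frac{23908573}{1649550} \approx 14.494$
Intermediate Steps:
$J{\left(q \right)} = q$
$j = -2106$ ($j = \left(7 + 19\right) \left(-24 - 57\right) = 26 \left(-24 - 57\right) = 26 \left(-81\right) = -2106$)
$\frac{Y}{-3108} + \frac{j}{M} = - \frac{45214}{-3108} - \frac{2106}{39275} = \left(-45214\right) \left(- \frac{1}{3108}\right) - \frac{2106}{39275} = \frac{611}{42} - \frac{2106}{39275} = \frac{23908573}{1649550}$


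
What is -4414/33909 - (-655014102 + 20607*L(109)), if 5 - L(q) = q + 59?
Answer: 22324771510673/33909 ≈ 6.5837e+8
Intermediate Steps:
L(q) = -54 - q (L(q) = 5 - (q + 59) = 5 - (59 + q) = 5 + (-59 - q) = -54 - q)
-4414/33909 - (-655014102 + 20607*L(109)) = -4414/33909 - (-656126880 - 2246163) = -4414*1/33909 - 20607/(1/((-54 - 109) - 31786)) = -4414/33909 - 20607/(1/(-163 - 31786)) = -4414/33909 - 20607/(1/(-31949)) = -4414/33909 - 20607/(-1/31949) = -4414/33909 - 20607*(-31949) = -4414/33909 + 658373043 = 22324771510673/33909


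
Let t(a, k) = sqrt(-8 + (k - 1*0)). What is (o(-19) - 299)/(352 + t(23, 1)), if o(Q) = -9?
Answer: -108416/123911 + 308*I*sqrt(7)/123911 ≈ -0.87495 + 0.0065764*I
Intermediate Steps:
t(a, k) = sqrt(-8 + k) (t(a, k) = sqrt(-8 + (k + 0)) = sqrt(-8 + k))
(o(-19) - 299)/(352 + t(23, 1)) = (-9 - 299)/(352 + sqrt(-8 + 1)) = -308/(352 + sqrt(-7)) = -308/(352 + I*sqrt(7))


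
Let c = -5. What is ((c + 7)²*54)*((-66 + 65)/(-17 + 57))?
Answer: -27/5 ≈ -5.4000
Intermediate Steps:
((c + 7)²*54)*((-66 + 65)/(-17 + 57)) = ((-5 + 7)²*54)*((-66 + 65)/(-17 + 57)) = (2²*54)*(-1/40) = (4*54)*(-1*1/40) = 216*(-1/40) = -27/5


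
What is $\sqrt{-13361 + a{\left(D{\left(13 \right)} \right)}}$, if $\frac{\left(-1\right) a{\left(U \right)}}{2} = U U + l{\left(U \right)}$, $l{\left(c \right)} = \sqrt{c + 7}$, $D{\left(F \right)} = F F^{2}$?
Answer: $\sqrt{-9666979 - 4 \sqrt{551}} \approx 3109.2 i$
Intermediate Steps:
$D{\left(F \right)} = F^{3}$
$l{\left(c \right)} = \sqrt{7 + c}$
$a{\left(U \right)} = - 2 U^{2} - 2 \sqrt{7 + U}$ ($a{\left(U \right)} = - 2 \left(U U + \sqrt{7 + U}\right) = - 2 \left(U^{2} + \sqrt{7 + U}\right) = - 2 U^{2} - 2 \sqrt{7 + U}$)
$\sqrt{-13361 + a{\left(D{\left(13 \right)} \right)}} = \sqrt{-13361 - \left(9653618 + 2 \sqrt{7 + 13^{3}}\right)} = \sqrt{-13361 - \left(9653618 + 2 \sqrt{7 + 2197}\right)} = \sqrt{-13361 - \left(9653618 + 2 \sqrt{2204}\right)} = \sqrt{-13361 - \left(9653618 + 2 \cdot 2 \sqrt{551}\right)} = \sqrt{-13361 - \left(9653618 + 4 \sqrt{551}\right)} = \sqrt{-9666979 - 4 \sqrt{551}}$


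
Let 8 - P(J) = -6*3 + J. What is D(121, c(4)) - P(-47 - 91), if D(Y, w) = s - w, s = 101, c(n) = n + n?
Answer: -71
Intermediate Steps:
c(n) = 2*n
D(Y, w) = 101 - w
P(J) = 26 - J (P(J) = 8 - (-6*3 + J) = 8 - (-18 + J) = 8 + (18 - J) = 26 - J)
D(121, c(4)) - P(-47 - 91) = (101 - 2*4) - (26 - (-47 - 91)) = (101 - 1*8) - (26 - 1*(-138)) = (101 - 8) - (26 + 138) = 93 - 1*164 = 93 - 164 = -71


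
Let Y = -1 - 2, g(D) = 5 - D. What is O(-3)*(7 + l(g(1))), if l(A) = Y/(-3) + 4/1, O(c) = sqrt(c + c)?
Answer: 12*I*sqrt(6) ≈ 29.394*I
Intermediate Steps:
Y = -3
O(c) = sqrt(2)*sqrt(c) (O(c) = sqrt(2*c) = sqrt(2)*sqrt(c))
l(A) = 5 (l(A) = -3/(-3) + 4/1 = -3*(-1/3) + 4*1 = 1 + 4 = 5)
O(-3)*(7 + l(g(1))) = (sqrt(2)*sqrt(-3))*(7 + 5) = (sqrt(2)*(I*sqrt(3)))*12 = (I*sqrt(6))*12 = 12*I*sqrt(6)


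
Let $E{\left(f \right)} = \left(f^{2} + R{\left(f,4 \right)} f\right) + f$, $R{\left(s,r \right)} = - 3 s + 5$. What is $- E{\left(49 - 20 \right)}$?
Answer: $1508$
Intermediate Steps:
$R{\left(s,r \right)} = 5 - 3 s$
$E{\left(f \right)} = f + f^{2} + f \left(5 - 3 f\right)$ ($E{\left(f \right)} = \left(f^{2} + \left(5 - 3 f\right) f\right) + f = \left(f^{2} + f \left(5 - 3 f\right)\right) + f = f + f^{2} + f \left(5 - 3 f\right)$)
$- E{\left(49 - 20 \right)} = - 2 \left(49 - 20\right) \left(3 - \left(49 - 20\right)\right) = - 2 \cdot 29 \left(3 - 29\right) = - 2 \cdot 29 \left(-26\right) = \left(-1\right) \left(-1508\right) = 1508$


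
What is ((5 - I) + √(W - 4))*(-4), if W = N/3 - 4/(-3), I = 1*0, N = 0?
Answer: -20 - 8*I*√6/3 ≈ -20.0 - 6.532*I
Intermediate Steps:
I = 0
W = 4/3 (W = 0/3 - 4/(-3) = 0*(⅓) - 4*(-⅓) = 0 + 4/3 = 4/3 ≈ 1.3333)
((5 - I) + √(W - 4))*(-4) = ((5 - 1*0) + √(4/3 - 4))*(-4) = ((5 + 0) + √(-8/3))*(-4) = (5 + 2*I*√6/3)*(-4) = -20 - 8*I*√6/3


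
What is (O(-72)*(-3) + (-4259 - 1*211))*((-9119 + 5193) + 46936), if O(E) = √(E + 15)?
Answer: -192254700 - 129030*I*√57 ≈ -1.9225e+8 - 9.7416e+5*I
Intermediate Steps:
O(E) = √(15 + E)
(O(-72)*(-3) + (-4259 - 1*211))*((-9119 + 5193) + 46936) = (√(15 - 72)*(-3) + (-4259 - 1*211))*((-9119 + 5193) + 46936) = (√(-57)*(-3) + (-4259 - 211))*(-3926 + 46936) = ((I*√57)*(-3) - 4470)*43010 = (-3*I*√57 - 4470)*43010 = (-4470 - 3*I*√57)*43010 = -192254700 - 129030*I*√57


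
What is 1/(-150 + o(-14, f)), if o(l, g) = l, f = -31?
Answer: -1/164 ≈ -0.0060976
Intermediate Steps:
1/(-150 + o(-14, f)) = 1/(-150 - 14) = 1/(-164) = -1/164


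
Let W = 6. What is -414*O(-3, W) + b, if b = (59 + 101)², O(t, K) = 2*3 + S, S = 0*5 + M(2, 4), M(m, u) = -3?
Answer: 24358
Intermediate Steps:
S = -3 (S = 0*5 - 3 = 0 - 3 = -3)
O(t, K) = 3 (O(t, K) = 2*3 - 3 = 6 - 3 = 3)
b = 25600 (b = 160² = 25600)
-414*O(-3, W) + b = -414*3 + 25600 = -1242 + 25600 = 24358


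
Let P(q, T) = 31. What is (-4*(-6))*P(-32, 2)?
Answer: 744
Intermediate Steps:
(-4*(-6))*P(-32, 2) = -4*(-6)*31 = 24*31 = 744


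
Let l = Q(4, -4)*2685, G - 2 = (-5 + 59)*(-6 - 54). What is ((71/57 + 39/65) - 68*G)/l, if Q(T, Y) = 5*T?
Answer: 31376483/7652250 ≈ 4.1003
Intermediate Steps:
G = -3238 (G = 2 + (-5 + 59)*(-6 - 54) = 2 + 54*(-60) = 2 - 3240 = -3238)
l = 53700 (l = (5*4)*2685 = 20*2685 = 53700)
((71/57 + 39/65) - 68*G)/l = ((71/57 + 39/65) - 68*(-3238))/53700 = ((71*(1/57) + 39*(1/65)) + 220184)*(1/53700) = ((71/57 + ⅗) + 220184)*(1/53700) = (526/285 + 220184)*(1/53700) = (62752966/285)*(1/53700) = 31376483/7652250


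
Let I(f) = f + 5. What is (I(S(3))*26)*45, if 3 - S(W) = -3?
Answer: 12870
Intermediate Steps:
S(W) = 6 (S(W) = 3 - 1*(-3) = 3 + 3 = 6)
I(f) = 5 + f
(I(S(3))*26)*45 = ((5 + 6)*26)*45 = (11*26)*45 = 286*45 = 12870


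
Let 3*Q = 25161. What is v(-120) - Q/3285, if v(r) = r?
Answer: -402587/3285 ≈ -122.55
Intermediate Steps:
Q = 8387 (Q = (1/3)*25161 = 8387)
v(-120) - Q/3285 = -120 - 8387/3285 = -402587/3285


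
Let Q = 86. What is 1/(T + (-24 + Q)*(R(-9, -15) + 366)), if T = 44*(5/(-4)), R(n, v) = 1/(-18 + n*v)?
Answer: 117/2648591 ≈ 4.4174e-5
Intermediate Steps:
T = -55 (T = 44*(5*(-1/4)) = 44*(-5/4) = -55)
1/(T + (-24 + Q)*(R(-9, -15) + 366)) = 1/(-55 + (-24 + 86)*(1/(-18 - 9*(-15)) + 366)) = 1/(-55 + 62*(1/(-18 + 135) + 366)) = 1/(-55 + 62*(1/117 + 366)) = 1/(-55 + 62*(42823/117)) = 1/(-55 + 2655026/117) = 1/(2648591/117) = 117/2648591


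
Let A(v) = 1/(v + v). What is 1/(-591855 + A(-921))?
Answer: -1842/1090196911 ≈ -1.6896e-6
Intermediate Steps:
A(v) = 1/(2*v)
1/(-591855 + A(-921)) = 1/(-591855 + (½)/(-921)) = 1/(-591855 + (½)*(-1/921)) = 1/(-591855 - 1/1842) = 1/(-1090196911/1842) = -1842/1090196911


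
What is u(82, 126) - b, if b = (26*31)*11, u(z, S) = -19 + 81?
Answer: -8804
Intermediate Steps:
u(z, S) = 62
b = 8866 (b = 806*11 = 8866)
u(82, 126) - b = 62 - 1*8866 = 62 - 8866 = -8804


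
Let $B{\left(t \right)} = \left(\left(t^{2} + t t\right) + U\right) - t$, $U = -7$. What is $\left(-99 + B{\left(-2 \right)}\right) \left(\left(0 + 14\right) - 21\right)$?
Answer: $672$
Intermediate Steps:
$B{\left(t \right)} = -7 - t + 2 t^{2}$ ($B{\left(t \right)} = \left(\left(t^{2} + t t\right) - 7\right) - t = \left(\left(t^{2} + t^{2}\right) - 7\right) - t = \left(2 t^{2} - 7\right) - t = \left(-7 + 2 t^{2}\right) - t = -7 - t + 2 t^{2}$)
$\left(-99 + B{\left(-2 \right)}\right) \left(\left(0 + 14\right) - 21\right) = \left(-99 - \left(5 - 8\right)\right) \left(\left(0 + 14\right) - 21\right) = \left(-99 + \left(-7 + 2 + 2 \cdot 4\right)\right) \left(14 - 21\right) = \left(-99 + \left(-7 + 2 + 8\right)\right) \left(-7\right) = \left(-99 + 3\right) \left(-7\right) = \left(-96\right) \left(-7\right) = 672$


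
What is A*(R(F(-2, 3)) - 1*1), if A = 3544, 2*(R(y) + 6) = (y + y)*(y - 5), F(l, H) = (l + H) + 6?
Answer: 24808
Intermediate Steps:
F(l, H) = 6 + H + l (F(l, H) = (H + l) + 6 = 6 + H + l)
R(y) = -6 + y*(-5 + y) (R(y) = -6 + ((y + y)*(y - 5))/2 = -6 + ((2*y)*(-5 + y))/2 = -6 + (2*y*(-5 + y))/2 = -6 + y*(-5 + y))
A*(R(F(-2, 3)) - 1*1) = 3544*((-6 + (6 + 3 - 2)² - 5*(6 + 3 - 2)) - 1*1) = 3544*((-6 + 7² - 5*7) - 1) = 3544*((-6 + 49 - 35) - 1) = 3544*(8 - 1) = 3544*7 = 24808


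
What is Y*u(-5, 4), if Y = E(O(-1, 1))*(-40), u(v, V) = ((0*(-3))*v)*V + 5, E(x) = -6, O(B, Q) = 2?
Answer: 1200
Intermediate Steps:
u(v, V) = 5 (u(v, V) = (0*v)*V + 5 = 0*V + 5 = 0 + 5 = 5)
Y = 240 (Y = -6*(-40) = 240)
Y*u(-5, 4) = 240*5 = 1200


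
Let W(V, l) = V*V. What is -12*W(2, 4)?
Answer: -48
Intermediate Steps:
W(V, l) = V²
-12*W(2, 4) = -12*2² = -12*4 = -48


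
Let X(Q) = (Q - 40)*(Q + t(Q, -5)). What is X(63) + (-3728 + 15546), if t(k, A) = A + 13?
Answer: 13451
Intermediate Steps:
t(k, A) = 13 + A
X(Q) = (-40 + Q)*(8 + Q) (X(Q) = (Q - 40)*(Q + (13 - 5)) = (-40 + Q)*(Q + 8) = (-40 + Q)*(8 + Q))
X(63) + (-3728 + 15546) = (-320 + 63**2 - 32*63) + (-3728 + 15546) = (-320 + 3969 - 2016) + 11818 = 1633 + 11818 = 13451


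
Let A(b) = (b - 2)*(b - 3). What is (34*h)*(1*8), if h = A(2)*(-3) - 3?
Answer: -816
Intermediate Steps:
A(b) = (-3 + b)*(-2 + b) (A(b) = (-2 + b)*(-3 + b) = (-3 + b)*(-2 + b))
h = -3 (h = (6 + 2**2 - 5*2)*(-3) - 3 = (6 + 4 - 10)*(-3) - 3 = 0*(-3) - 3 = 0 - 3 = -3)
(34*h)*(1*8) = (34*(-3))*(1*8) = -102*8 = -816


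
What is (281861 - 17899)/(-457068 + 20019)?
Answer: -263962/437049 ≈ -0.60396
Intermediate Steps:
(281861 - 17899)/(-457068 + 20019) = 263962/(-437049) = 263962*(-1/437049) = -263962/437049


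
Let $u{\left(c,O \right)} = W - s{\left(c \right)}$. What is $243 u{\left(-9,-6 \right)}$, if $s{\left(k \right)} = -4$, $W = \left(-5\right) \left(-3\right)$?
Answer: $4617$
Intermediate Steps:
$W = 15$
$u{\left(c,O \right)} = 19$ ($u{\left(c,O \right)} = 15 - -4 = 15 + 4 = 19$)
$243 u{\left(-9,-6 \right)} = 243 \cdot 19 = 4617$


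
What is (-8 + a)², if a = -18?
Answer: 676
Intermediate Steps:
(-8 + a)² = (-8 - 18)² = (-26)² = 676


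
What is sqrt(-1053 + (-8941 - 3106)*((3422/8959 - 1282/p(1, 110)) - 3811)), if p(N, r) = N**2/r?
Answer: sqrt(484574172303062)/527 ≈ 41771.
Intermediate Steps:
sqrt(-1053 + (-8941 - 3106)*((3422/8959 - 1282/p(1, 110)) - 3811)) = sqrt(-1053 + (-8941 - 3106)*((3422/8959 - 1282/(1**2/110)) - 3811)) = sqrt(-1053 - 12047*((3422*(1/8959) - 1282/(1*(1/110))) - 3811)) = sqrt(-1053 - 12047*((3422/8959 - 1282/1/110) - 3811)) = sqrt(-1053 - 12047*((3422/8959 - 1282*110) - 3811)) = sqrt(-1053 - 12047*((3422/8959 - 141020) - 3811)) = sqrt(-1053 - 12047*(-1263394758/8959 - 3811)) = sqrt(-1053 - 12047*(-1297537507/8959)) = sqrt(-1053 + 15631434346829/8959) = sqrt(15631424913002/8959) = sqrt(484574172303062)/527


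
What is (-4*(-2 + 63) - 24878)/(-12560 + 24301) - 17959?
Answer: -210881741/11741 ≈ -17961.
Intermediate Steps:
(-4*(-2 + 63) - 24878)/(-12560 + 24301) - 17959 = (-4*61 - 24878)/11741 - 17959 = (-244 - 24878)*(1/11741) - 17959 = -25122*1/11741 - 17959 = -25122/11741 - 17959 = -210881741/11741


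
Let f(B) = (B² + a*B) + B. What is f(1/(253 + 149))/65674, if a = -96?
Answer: -38189/10613181096 ≈ -3.5983e-6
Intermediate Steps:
f(B) = B² - 95*B (f(B) = (B² - 96*B) + B = B² - 95*B)
f(1/(253 + 149))/65674 = ((-95 + 1/(253 + 149))/(253 + 149))/65674 = ((-95 + 1/402)/402)*(1/65674) = ((1/402)*(-38189/402))*(1/65674) = -38189/161604*1/65674 = -38189/10613181096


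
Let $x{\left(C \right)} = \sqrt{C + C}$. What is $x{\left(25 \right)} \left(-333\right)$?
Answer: $- 1665 \sqrt{2} \approx -2354.7$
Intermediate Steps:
$x{\left(C \right)} = \sqrt{2} \sqrt{C}$ ($x{\left(C \right)} = \sqrt{2 C} = \sqrt{2} \sqrt{C}$)
$x{\left(25 \right)} \left(-333\right) = \sqrt{2} \sqrt{25} \left(-333\right) = \sqrt{2} \cdot 5 \left(-333\right) = 5 \sqrt{2} \left(-333\right) = - 1665 \sqrt{2}$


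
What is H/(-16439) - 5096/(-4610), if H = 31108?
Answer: -29817368/37891895 ≈ -0.78691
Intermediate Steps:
H/(-16439) - 5096/(-4610) = 31108/(-16439) - 5096/(-4610) = 31108*(-1/16439) - 5096*(-1/4610) = -31108/16439 + 2548/2305 = -29817368/37891895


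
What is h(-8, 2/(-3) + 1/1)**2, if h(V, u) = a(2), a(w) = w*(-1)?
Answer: 4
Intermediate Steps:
a(w) = -w
h(V, u) = -2 (h(V, u) = -1*2 = -2)
h(-8, 2/(-3) + 1/1)**2 = (-2)**2 = 4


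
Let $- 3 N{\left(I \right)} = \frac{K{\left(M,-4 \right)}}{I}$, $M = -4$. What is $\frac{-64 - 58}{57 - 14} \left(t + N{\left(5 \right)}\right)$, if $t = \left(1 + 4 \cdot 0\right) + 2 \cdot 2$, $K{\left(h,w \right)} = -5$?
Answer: $- \frac{1952}{129} \approx -15.132$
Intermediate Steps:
$t = 5$ ($t = \left(1 + 0\right) + 4 = 1 + 4 = 5$)
$N{\left(I \right)} = \frac{5}{3 I}$ ($N{\left(I \right)} = - \frac{\left(-5\right) \frac{1}{I}}{3} = \frac{5}{3 I}$)
$\frac{-64 - 58}{57 - 14} \left(t + N{\left(5 \right)}\right) = \frac{-64 - 58}{57 - 14} \left(5 + \frac{5}{3 \cdot 5}\right) = - \frac{122}{43} \left(5 + \frac{5}{3} \cdot \frac{1}{5}\right) = \left(-122\right) \frac{1}{43} \left(5 + \frac{1}{3}\right) = \left(- \frac{122}{43}\right) \frac{16}{3} = - \frac{1952}{129}$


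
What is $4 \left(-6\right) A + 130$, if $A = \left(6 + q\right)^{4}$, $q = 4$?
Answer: $-239870$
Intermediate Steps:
$A = 10000$ ($A = \left(6 + 4\right)^{4} = 10^{4} = 10000$)
$4 \left(-6\right) A + 130 = 4 \left(-6\right) 10000 + 130 = \left(-24\right) 10000 + 130 = -240000 + 130 = -239870$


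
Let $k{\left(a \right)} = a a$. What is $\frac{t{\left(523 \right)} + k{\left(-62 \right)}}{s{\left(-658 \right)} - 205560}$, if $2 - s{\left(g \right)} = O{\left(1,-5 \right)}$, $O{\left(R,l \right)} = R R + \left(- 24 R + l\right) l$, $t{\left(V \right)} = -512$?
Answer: $- \frac{833}{51426} \approx -0.016198$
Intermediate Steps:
$O{\left(R,l \right)} = R^{2} + l \left(l - 24 R\right)$ ($O{\left(R,l \right)} = R^{2} + \left(l - 24 R\right) l = R^{2} + l \left(l - 24 R\right)$)
$s{\left(g \right)} = -144$ ($s{\left(g \right)} = 2 - \left(1^{2} + \left(-5\right)^{2} - 24 \left(-5\right)\right) = 2 - \left(1 + 25 + 120\right) = 2 - 146 = -144$)
$k{\left(a \right)} = a^{2}$
$\frac{t{\left(523 \right)} + k{\left(-62 \right)}}{s{\left(-658 \right)} - 205560} = \frac{-512 + \left(-62\right)^{2}}{-144 - 205560} = \frac{-512 + 3844}{-205704} = 3332 \left(- \frac{1}{205704}\right) = - \frac{833}{51426}$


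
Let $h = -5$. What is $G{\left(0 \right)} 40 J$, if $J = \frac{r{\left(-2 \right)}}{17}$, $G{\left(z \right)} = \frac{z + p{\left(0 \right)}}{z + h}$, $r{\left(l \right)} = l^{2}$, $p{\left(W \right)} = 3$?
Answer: $- \frac{96}{17} \approx -5.6471$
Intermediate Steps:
$G{\left(z \right)} = \frac{3 + z}{-5 + z}$ ($G{\left(z \right)} = \frac{z + 3}{z - 5} = \frac{3 + z}{-5 + z}$)
$J = \frac{4}{17}$ ($J = \frac{\left(-2\right)^{2}}{17} = 4 \cdot \frac{1}{17} = \frac{4}{17} \approx 0.23529$)
$G{\left(0 \right)} 40 J = \frac{3 + 0}{-5 + 0} \cdot 40 \cdot \frac{4}{17} = \frac{1}{-5} \cdot 3 \cdot 40 \cdot \frac{4}{17} = \left(- \frac{1}{5}\right) 3 \cdot 40 \cdot \frac{4}{17} = \left(- \frac{3}{5}\right) 40 \cdot \frac{4}{17} = \left(-24\right) \frac{4}{17} = - \frac{96}{17}$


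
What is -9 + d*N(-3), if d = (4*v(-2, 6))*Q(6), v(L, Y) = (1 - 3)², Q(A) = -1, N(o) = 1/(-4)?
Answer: -5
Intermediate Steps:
N(o) = -¼
v(L, Y) = 4 (v(L, Y) = (-2)² = 4)
d = -16 (d = (4*4)*(-1) = 16*(-1) = -16)
-9 + d*N(-3) = -9 - 16*(-¼) = -9 + 4 = -5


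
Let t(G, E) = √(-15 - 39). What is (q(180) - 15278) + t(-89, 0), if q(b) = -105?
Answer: -15383 + 3*I*√6 ≈ -15383.0 + 7.3485*I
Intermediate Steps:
t(G, E) = 3*I*√6 (t(G, E) = √(-54) = 3*I*√6)
(q(180) - 15278) + t(-89, 0) = (-105 - 15278) + 3*I*√6 = -15383 + 3*I*√6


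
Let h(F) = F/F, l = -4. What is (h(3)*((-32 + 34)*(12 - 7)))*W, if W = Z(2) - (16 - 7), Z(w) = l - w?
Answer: -150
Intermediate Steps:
Z(w) = -4 - w
W = -15 (W = (-4 - 1*2) - (16 - 7) = (-4 - 2) - 1*9 = -6 - 9 = -15)
h(F) = 1
(h(3)*((-32 + 34)*(12 - 7)))*W = (1*((-32 + 34)*(12 - 7)))*(-15) = (1*(2*5))*(-15) = (1*10)*(-15) = 10*(-15) = -150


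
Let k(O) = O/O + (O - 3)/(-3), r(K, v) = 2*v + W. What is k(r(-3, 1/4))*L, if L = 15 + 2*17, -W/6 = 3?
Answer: 2303/6 ≈ 383.83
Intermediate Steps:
W = -18 (W = -6*3 = -18)
r(K, v) = -18 + 2*v (r(K, v) = 2*v - 18 = -18 + 2*v)
L = 49 (L = 15 + 34 = 49)
k(O) = 2 - O/3 (k(O) = 1 + (-3 + O)*(-⅓) = 1 + (1 - O/3) = 2 - O/3)
k(r(-3, 1/4))*L = (2 - (-18 + 2/4)/3)*49 = (2 - (-18 + 2*(¼))/3)*49 = (2 - (-18 + ½)/3)*49 = (2 - ⅓*(-35/2))*49 = (2 + 35/6)*49 = (47/6)*49 = 2303/6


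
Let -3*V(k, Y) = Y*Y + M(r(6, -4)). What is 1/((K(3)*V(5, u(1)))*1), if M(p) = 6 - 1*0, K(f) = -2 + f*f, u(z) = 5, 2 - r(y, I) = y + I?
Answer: -3/217 ≈ -0.013825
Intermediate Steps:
r(y, I) = 2 - I - y (r(y, I) = 2 - (y + I) = 2 - (I + y) = 2 + (-I - y) = 2 - I - y)
K(f) = -2 + f²
M(p) = 6 (M(p) = 6 + 0 = 6)
V(k, Y) = -2 - Y²/3 (V(k, Y) = -(Y*Y + 6)/3 = -(Y² + 6)/3 = -(6 + Y²)/3 = -2 - Y²/3)
1/((K(3)*V(5, u(1)))*1) = 1/(((-2 + 3²)*(-2 - ⅓*5²))*1) = 1/(((-2 + 9)*(-2 - ⅓*25))*1) = 1/((7*(-2 - 25/3))*1) = 1/((7*(-31/3))*1) = 1/(-217/3*1) = 1/(-217/3) = -3/217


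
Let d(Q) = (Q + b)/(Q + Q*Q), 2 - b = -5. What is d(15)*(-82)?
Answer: -451/60 ≈ -7.5167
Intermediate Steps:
b = 7 (b = 2 - 1*(-5) = 2 + 5 = 7)
d(Q) = (7 + Q)/(Q + Q²) (d(Q) = (Q + 7)/(Q + Q*Q) = (7 + Q)/(Q + Q²))
d(15)*(-82) = ((7 + 15)/(15*(1 + 15)))*(-82) = ((1/15)*22/16)*(-82) = ((1/15)*(1/16)*22)*(-82) = (11/120)*(-82) = -451/60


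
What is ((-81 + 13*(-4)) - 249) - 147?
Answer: -529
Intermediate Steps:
((-81 + 13*(-4)) - 249) - 147 = ((-81 - 52) - 249) - 147 = (-133 - 249) - 147 = -382 - 147 = -529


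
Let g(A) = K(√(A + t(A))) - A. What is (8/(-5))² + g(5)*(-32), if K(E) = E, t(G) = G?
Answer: 4064/25 - 32*√10 ≈ 61.367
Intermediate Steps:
g(A) = -A + √2*√A (g(A) = √(A + A) - A = √(2*A) - A = √2*√A - A = -A + √2*√A)
(8/(-5))² + g(5)*(-32) = (8/(-5))² + (-1*5 + √2*√5)*(-32) = (8*(-⅕))² + (-5 + √10)*(-32) = (-8/5)² + (160 - 32*√10) = 64/25 + (160 - 32*√10) = 4064/25 - 32*√10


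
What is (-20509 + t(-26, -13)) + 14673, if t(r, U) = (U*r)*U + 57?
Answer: -10173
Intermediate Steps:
t(r, U) = 57 + r*U**2 (t(r, U) = r*U**2 + 57 = 57 + r*U**2)
(-20509 + t(-26, -13)) + 14673 = (-20509 + (57 - 26*(-13)**2)) + 14673 = (-20509 + (57 - 26*169)) + 14673 = (-20509 + (57 - 4394)) + 14673 = (-20509 - 4337) + 14673 = -24846 + 14673 = -10173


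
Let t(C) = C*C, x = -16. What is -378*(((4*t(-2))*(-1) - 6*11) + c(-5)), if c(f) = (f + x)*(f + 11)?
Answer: 78624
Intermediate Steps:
c(f) = (-16 + f)*(11 + f) (c(f) = (f - 16)*(f + 11) = (-16 + f)*(11 + f))
t(C) = C**2
-378*(((4*t(-2))*(-1) - 6*11) + c(-5)) = -378*(((4*(-2)**2)*(-1) - 6*11) + (-176 + (-5)**2 - 5*(-5))) = -378*(((4*4)*(-1) - 66) + (-176 + 25 + 25)) = -378*((16*(-1) - 66) - 126) = -378*((-16 - 66) - 126) = -378*(-82 - 126) = -378*(-208) = 78624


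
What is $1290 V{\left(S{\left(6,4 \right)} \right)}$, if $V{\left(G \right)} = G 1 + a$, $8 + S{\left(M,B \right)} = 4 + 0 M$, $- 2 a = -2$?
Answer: $-3870$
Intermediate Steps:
$a = 1$ ($a = \left(- \frac{1}{2}\right) \left(-2\right) = 1$)
$S{\left(M,B \right)} = -4$ ($S{\left(M,B \right)} = -8 + \left(4 + 0 M\right) = -8 + \left(4 + 0\right) = -8 + 4 = -4$)
$V{\left(G \right)} = 1 + G$ ($V{\left(G \right)} = G 1 + 1 = G + 1 = 1 + G$)
$1290 V{\left(S{\left(6,4 \right)} \right)} = 1290 \left(1 - 4\right) = 1290 \left(-3\right) = -3870$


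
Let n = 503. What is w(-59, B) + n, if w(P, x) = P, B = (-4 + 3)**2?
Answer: 444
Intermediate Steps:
B = 1 (B = (-1)**2 = 1)
w(-59, B) + n = -59 + 503 = 444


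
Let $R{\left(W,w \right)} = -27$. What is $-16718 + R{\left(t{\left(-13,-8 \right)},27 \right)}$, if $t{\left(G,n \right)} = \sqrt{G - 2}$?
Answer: $-16745$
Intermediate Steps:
$t{\left(G,n \right)} = \sqrt{-2 + G}$
$-16718 + R{\left(t{\left(-13,-8 \right)},27 \right)} = -16718 - 27 = -16745$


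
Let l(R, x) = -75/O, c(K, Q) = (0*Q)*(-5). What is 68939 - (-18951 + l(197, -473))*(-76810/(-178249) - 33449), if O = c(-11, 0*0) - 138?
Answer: -5196787011449205/8199454 ≈ -6.3380e+8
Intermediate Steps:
c(K, Q) = 0 (c(K, Q) = 0*(-5) = 0)
O = -138 (O = 0 - 138 = -138)
l(R, x) = 25/46 (l(R, x) = -75/(-138) = -75*(-1/138) = 25/46)
68939 - (-18951 + l(197, -473))*(-76810/(-178249) - 33449) = 68939 - (-18951 + 25/46)*(-76810/(-178249) - 33449) = 68939 - (-871721)*(-76810*(-1/178249) - 33449)/46 = 68939 - (-871721)*(76810/178249 - 33449)/46 = 68939 - (-871721)*(-5962173991)/(46*178249) = 68939 - 1*5197352273608511/8199454 = 68939 - 5197352273608511/8199454 = -5196787011449205/8199454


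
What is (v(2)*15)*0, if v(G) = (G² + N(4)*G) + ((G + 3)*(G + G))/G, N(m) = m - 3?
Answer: 0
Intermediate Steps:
N(m) = -3 + m
v(G) = 6 + G² + 3*G (v(G) = (G² + (-3 + 4)*G) + ((G + 3)*(G + G))/G = (G² + 1*G) + ((3 + G)*(2*G))/G = (G² + G) + (2*G*(3 + G))/G = (G + G²) + (6 + 2*G) = 6 + G² + 3*G)
(v(2)*15)*0 = ((6 + 2² + 3*2)*15)*0 = ((6 + 4 + 6)*15)*0 = (16*15)*0 = 240*0 = 0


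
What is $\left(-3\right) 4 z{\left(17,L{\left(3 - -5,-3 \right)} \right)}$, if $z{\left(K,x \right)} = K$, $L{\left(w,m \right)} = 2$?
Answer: $-204$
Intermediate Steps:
$\left(-3\right) 4 z{\left(17,L{\left(3 - -5,-3 \right)} \right)} = \left(-3\right) 4 \cdot 17 = \left(-12\right) 17 = -204$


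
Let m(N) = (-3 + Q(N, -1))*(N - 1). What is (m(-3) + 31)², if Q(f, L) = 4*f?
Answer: 8281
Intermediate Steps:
m(N) = (-1 + N)*(-3 + 4*N) (m(N) = (-3 + 4*N)*(N - 1) = (-3 + 4*N)*(-1 + N) = (-1 + N)*(-3 + 4*N))
(m(-3) + 31)² = ((3 - 7*(-3) + 4*(-3)²) + 31)² = ((3 + 21 + 4*9) + 31)² = ((3 + 21 + 36) + 31)² = (60 + 31)² = 91² = 8281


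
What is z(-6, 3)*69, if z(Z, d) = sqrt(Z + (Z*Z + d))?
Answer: 69*sqrt(33) ≈ 396.38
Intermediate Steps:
z(Z, d) = sqrt(Z + d + Z**2) (z(Z, d) = sqrt(Z + (Z**2 + d)) = sqrt(Z + (d + Z**2)) = sqrt(Z + d + Z**2))
z(-6, 3)*69 = sqrt(-6 + 3 + (-6)**2)*69 = sqrt(-6 + 3 + 36)*69 = sqrt(33)*69 = 69*sqrt(33)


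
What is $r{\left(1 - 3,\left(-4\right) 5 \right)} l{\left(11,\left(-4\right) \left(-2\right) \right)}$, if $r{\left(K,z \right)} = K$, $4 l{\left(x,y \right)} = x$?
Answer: $- \frac{11}{2} \approx -5.5$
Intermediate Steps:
$l{\left(x,y \right)} = \frac{x}{4}$
$r{\left(1 - 3,\left(-4\right) 5 \right)} l{\left(11,\left(-4\right) \left(-2\right) \right)} = \left(1 - 3\right) \frac{1}{4} \cdot 11 = \left(1 - 3\right) \frac{11}{4} = \left(-2\right) \frac{11}{4} = - \frac{11}{2}$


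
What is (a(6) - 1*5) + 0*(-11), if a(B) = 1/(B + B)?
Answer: -59/12 ≈ -4.9167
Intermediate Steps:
a(B) = 1/(2*B)
(a(6) - 1*5) + 0*(-11) = ((½)/6 - 1*5) + 0*(-11) = ((½)*(⅙) - 5) + 0 = (1/12 - 5) + 0 = -59/12 + 0 = -59/12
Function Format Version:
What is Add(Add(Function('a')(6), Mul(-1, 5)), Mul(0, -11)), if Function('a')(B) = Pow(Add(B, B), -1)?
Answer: Rational(-59, 12) ≈ -4.9167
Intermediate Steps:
Function('a')(B) = Mul(Rational(1, 2), Pow(B, -1)) (Function('a')(B) = Pow(Mul(2, B), -1) = Mul(Rational(1, 2), Pow(B, -1)))
Add(Add(Function('a')(6), Mul(-1, 5)), Mul(0, -11)) = Add(Add(Mul(Rational(1, 2), Pow(6, -1)), Mul(-1, 5)), Mul(0, -11)) = Add(Add(Mul(Rational(1, 2), Rational(1, 6)), -5), 0) = Add(Add(Rational(1, 12), -5), 0) = Add(Rational(-59, 12), 0) = Rational(-59, 12)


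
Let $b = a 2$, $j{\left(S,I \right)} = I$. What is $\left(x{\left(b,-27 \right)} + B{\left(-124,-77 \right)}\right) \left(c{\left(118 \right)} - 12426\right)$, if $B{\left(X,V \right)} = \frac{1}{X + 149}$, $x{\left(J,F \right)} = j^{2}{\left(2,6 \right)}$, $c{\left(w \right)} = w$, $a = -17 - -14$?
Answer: $- \frac{11089508}{25} \approx -4.4358 \cdot 10^{5}$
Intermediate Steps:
$a = -3$ ($a = -17 + 14 = -3$)
$b = -6$ ($b = \left(-3\right) 2 = -6$)
$x{\left(J,F \right)} = 36$ ($x{\left(J,F \right)} = 6^{2} = 36$)
$B{\left(X,V \right)} = \frac{1}{149 + X}$
$\left(x{\left(b,-27 \right)} + B{\left(-124,-77 \right)}\right) \left(c{\left(118 \right)} - 12426\right) = \left(36 + \frac{1}{149 - 124}\right) \left(118 - 12426\right) = \left(36 + \frac{1}{25}\right) \left(-12308\right) = \frac{901}{25} \left(-12308\right) = - \frac{11089508}{25}$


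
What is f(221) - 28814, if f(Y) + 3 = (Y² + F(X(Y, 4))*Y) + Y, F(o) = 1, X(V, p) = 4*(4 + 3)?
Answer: 20466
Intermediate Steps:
X(V, p) = 28 (X(V, p) = 4*7 = 28)
f(Y) = -3 + Y² + 2*Y (f(Y) = -3 + ((Y² + 1*Y) + Y) = -3 + ((Y² + Y) + Y) = -3 + ((Y + Y²) + Y) = -3 + (Y² + 2*Y) = -3 + Y² + 2*Y)
f(221) - 28814 = (-3 + 221² + 2*221) - 28814 = (-3 + 48841 + 442) - 28814 = 49280 - 28814 = 20466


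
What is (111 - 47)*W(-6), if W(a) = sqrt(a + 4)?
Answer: 64*I*sqrt(2) ≈ 90.51*I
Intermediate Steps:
W(a) = sqrt(4 + a)
(111 - 47)*W(-6) = (111 - 47)*sqrt(4 - 6) = 64*sqrt(-2) = 64*(I*sqrt(2)) = 64*I*sqrt(2)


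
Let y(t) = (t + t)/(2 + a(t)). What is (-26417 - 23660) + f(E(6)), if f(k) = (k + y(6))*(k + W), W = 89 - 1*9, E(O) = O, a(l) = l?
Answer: -49432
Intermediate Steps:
y(t) = 2*t/(2 + t) (y(t) = (t + t)/(2 + t) = (2*t)/(2 + t) = 2*t/(2 + t))
W = 80 (W = 89 - 9 = 80)
f(k) = (80 + k)*(3/2 + k) (f(k) = (k + 2*6/(2 + 6))*(k + 80) = (k + 2*6/8)*(80 + k) = (k + 2*6*(⅛))*(80 + k) = (k + 3/2)*(80 + k) = (3/2 + k)*(80 + k) = (80 + k)*(3/2 + k))
(-26417 - 23660) + f(E(6)) = (-26417 - 23660) + (120 + 6² + (163/2)*6) = -50077 + (120 + 36 + 489) = -50077 + 645 = -49432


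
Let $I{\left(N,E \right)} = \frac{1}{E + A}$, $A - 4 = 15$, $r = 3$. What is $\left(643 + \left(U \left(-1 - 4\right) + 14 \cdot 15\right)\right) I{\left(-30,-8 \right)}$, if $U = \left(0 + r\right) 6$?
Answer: $\frac{763}{11} \approx 69.364$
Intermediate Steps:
$U = 18$ ($U = \left(0 + 3\right) 6 = 3 \cdot 6 = 18$)
$A = 19$ ($A = 4 + 15 = 19$)
$I{\left(N,E \right)} = \frac{1}{19 + E}$ ($I{\left(N,E \right)} = \frac{1}{E + 19} = \frac{1}{19 + E}$)
$\left(643 + \left(U \left(-1 - 4\right) + 14 \cdot 15\right)\right) I{\left(-30,-8 \right)} = \frac{643 + \left(18 \left(-1 - 4\right) + 14 \cdot 15\right)}{19 - 8} = \frac{643 + \left(18 \left(-5\right) + 210\right)}{11} = \left(643 + \left(-90 + 210\right)\right) \frac{1}{11} = \left(643 + 120\right) \frac{1}{11} = 763 \cdot \frac{1}{11} = \frac{763}{11}$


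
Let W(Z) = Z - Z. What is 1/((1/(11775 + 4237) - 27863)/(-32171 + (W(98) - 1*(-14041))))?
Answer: 58059512/89228471 ≈ 0.65068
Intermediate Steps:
W(Z) = 0
1/((1/(11775 + 4237) - 27863)/(-32171 + (W(98) - 1*(-14041)))) = 1/((1/(11775 + 4237) - 27863)/(-32171 + (0 - 1*(-14041)))) = 1/((1/16012 - 27863)/(-32171 + (0 + 14041))) = 1/((1/16012 - 27863)/(-32171 + 14041)) = 1/(-446142355/16012/(-18130)) = 1/(-446142355/16012*(-1/18130)) = 1/(89228471/58059512) = 58059512/89228471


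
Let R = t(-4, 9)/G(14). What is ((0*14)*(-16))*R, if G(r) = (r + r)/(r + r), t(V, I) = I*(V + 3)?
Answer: 0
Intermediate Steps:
t(V, I) = I*(3 + V)
G(r) = 1 (G(r) = (2*r)/((2*r)) = (2*r)*(1/(2*r)) = 1)
R = -9 (R = (9*(3 - 4))/1 = (9*(-1))*1 = -9*1 = -9)
((0*14)*(-16))*R = ((0*14)*(-16))*(-9) = (0*(-16))*(-9) = 0*(-9) = 0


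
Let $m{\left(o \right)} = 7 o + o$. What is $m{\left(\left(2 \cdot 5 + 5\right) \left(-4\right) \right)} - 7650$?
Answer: $-8130$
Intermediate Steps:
$m{\left(o \right)} = 8 o$
$m{\left(\left(2 \cdot 5 + 5\right) \left(-4\right) \right)} - 7650 = 8 \left(2 \cdot 5 + 5\right) \left(-4\right) - 7650 = 8 \left(10 + 5\right) \left(-4\right) - 7650 = 8 \cdot 15 \left(-4\right) - 7650 = 8 \left(-60\right) - 7650 = -480 - 7650 = -8130$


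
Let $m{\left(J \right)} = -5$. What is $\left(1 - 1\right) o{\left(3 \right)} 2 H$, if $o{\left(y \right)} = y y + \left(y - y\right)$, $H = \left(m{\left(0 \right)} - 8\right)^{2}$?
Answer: $0$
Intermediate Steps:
$H = 169$ ($H = \left(-5 - 8\right)^{2} = \left(-13\right)^{2} = 169$)
$o{\left(y \right)} = y^{2}$ ($o{\left(y \right)} = y^{2} + 0 = y^{2}$)
$\left(1 - 1\right) o{\left(3 \right)} 2 H = \left(1 - 1\right) 3^{2} \cdot 2 \cdot 169 = 0 \cdot 9 \cdot 2 \cdot 169 = 0 \cdot 2 \cdot 169 = 0 \cdot 169 = 0$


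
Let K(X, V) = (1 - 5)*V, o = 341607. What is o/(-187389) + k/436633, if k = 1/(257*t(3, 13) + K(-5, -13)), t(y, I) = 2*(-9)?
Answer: -227414537176661/124748563979346 ≈ -1.8230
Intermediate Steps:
t(y, I) = -18
K(X, V) = -4*V
k = -1/4574 (k = 1/(257*(-18) - 4*(-13)) = 1/(-4626 + 52) = 1/(-4574) = -1/4574 ≈ -0.00021863)
o/(-187389) + k/436633 = 341607/(-187389) - 1/4574/436633 = 341607*(-1/187389) - 1/4574*1/436633 = -113869/62463 - 1/1997159342 = -227414537176661/124748563979346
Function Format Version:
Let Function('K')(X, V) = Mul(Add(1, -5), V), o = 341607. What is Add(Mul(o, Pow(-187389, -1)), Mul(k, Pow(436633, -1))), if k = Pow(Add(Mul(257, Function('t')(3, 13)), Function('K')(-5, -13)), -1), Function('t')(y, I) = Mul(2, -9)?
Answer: Rational(-227414537176661, 124748563979346) ≈ -1.8230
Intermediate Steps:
Function('t')(y, I) = -18
Function('K')(X, V) = Mul(-4, V)
k = Rational(-1, 4574) (k = Pow(Add(Mul(257, -18), Mul(-4, -13)), -1) = Pow(Add(-4626, 52), -1) = Pow(-4574, -1) = Rational(-1, 4574) ≈ -0.00021863)
Add(Mul(o, Pow(-187389, -1)), Mul(k, Pow(436633, -1))) = Add(Mul(341607, Pow(-187389, -1)), Mul(Rational(-1, 4574), Pow(436633, -1))) = Add(Mul(341607, Rational(-1, 187389)), Mul(Rational(-1, 4574), Rational(1, 436633))) = Add(Rational(-113869, 62463), Rational(-1, 1997159342)) = Rational(-227414537176661, 124748563979346)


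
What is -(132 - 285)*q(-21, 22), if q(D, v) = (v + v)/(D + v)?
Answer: 6732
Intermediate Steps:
q(D, v) = 2*v/(D + v) (q(D, v) = (2*v)/(D + v) = 2*v/(D + v))
-(132 - 285)*q(-21, 22) = -(132 - 285)*2*22/(-21 + 22) = -(-153)*2*22/1 = -(-153)*2*22*1 = -(-153)*44 = -1*(-6732) = 6732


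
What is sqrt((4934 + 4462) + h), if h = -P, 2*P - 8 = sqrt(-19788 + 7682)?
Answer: sqrt(37568 - 2*I*sqrt(12106))/2 ≈ 96.913 - 0.28383*I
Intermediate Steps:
P = 4 + I*sqrt(12106)/2 (P = 4 + sqrt(-19788 + 7682)/2 = 4 + sqrt(-12106)/2 = 4 + (I*sqrt(12106))/2 = 4 + I*sqrt(12106)/2 ≈ 4.0 + 55.014*I)
h = -4 - I*sqrt(12106)/2 (h = -(4 + I*sqrt(12106)/2) = -4 - I*sqrt(12106)/2 ≈ -4.0 - 55.014*I)
sqrt((4934 + 4462) + h) = sqrt((4934 + 4462) + (-4 - I*sqrt(12106)/2)) = sqrt(9396 + (-4 - I*sqrt(12106)/2)) = sqrt(9392 - I*sqrt(12106)/2)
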